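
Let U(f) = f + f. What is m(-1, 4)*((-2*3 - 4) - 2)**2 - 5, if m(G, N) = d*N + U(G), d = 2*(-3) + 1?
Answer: -3173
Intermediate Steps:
U(f) = 2*f
d = -5 (d = -6 + 1 = -5)
m(G, N) = -5*N + 2*G
m(-1, 4)*((-2*3 - 4) - 2)**2 - 5 = (-5*4 + 2*(-1))*((-2*3 - 4) - 2)**2 - 5 = (-20 - 2)*((-6 - 4) - 2)**2 - 5 = -22*(-10 - 2)**2 - 5 = -22*(-12)**2 - 5 = -22*144 - 5 = -3168 - 5 = -3173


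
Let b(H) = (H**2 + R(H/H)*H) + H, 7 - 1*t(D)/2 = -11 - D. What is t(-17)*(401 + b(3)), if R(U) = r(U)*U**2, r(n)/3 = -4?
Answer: 754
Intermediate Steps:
r(n) = -12 (r(n) = 3*(-4) = -12)
t(D) = 36 + 2*D (t(D) = 14 - 2*(-11 - D) = 14 + (22 + 2*D) = 36 + 2*D)
R(U) = -12*U**2
b(H) = H**2 - 11*H (b(H) = (H**2 + (-12*(H/H)**2)*H) + H = (H**2 + (-12*1**2)*H) + H = (H**2 + (-12*1)*H) + H = (H**2 - 12*H) + H = H**2 - 11*H)
t(-17)*(401 + b(3)) = (36 + 2*(-17))*(401 + 3*(-11 + 3)) = (36 - 34)*(401 + 3*(-8)) = 2*(401 - 24) = 2*377 = 754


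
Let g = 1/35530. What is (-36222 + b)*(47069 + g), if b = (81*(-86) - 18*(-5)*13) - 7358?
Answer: -41287262464848/17765 ≈ -2.3241e+9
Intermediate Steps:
g = 1/35530 ≈ 2.8145e-5
b = -13154 (b = (-6966 + 90*13) - 7358 = (-6966 + 1170) - 7358 = -5796 - 7358 = -13154)
(-36222 + b)*(47069 + g) = (-36222 - 13154)*(47069 + 1/35530) = -49376*1672361571/35530 = -41287262464848/17765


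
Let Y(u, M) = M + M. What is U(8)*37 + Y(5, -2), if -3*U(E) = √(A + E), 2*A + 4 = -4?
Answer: -86/3 ≈ -28.667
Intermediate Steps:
Y(u, M) = 2*M
A = -4 (A = -2 + (½)*(-4) = -2 - 2 = -4)
U(E) = -√(-4 + E)/3
U(8)*37 + Y(5, -2) = -√(-4 + 8)/3*37 + 2*(-2) = -√4/3*37 - 4 = -⅓*2*37 - 4 = -⅔*37 - 4 = -74/3 - 4 = -86/3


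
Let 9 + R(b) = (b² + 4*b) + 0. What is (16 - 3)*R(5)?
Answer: 468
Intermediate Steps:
R(b) = -9 + b² + 4*b (R(b) = -9 + ((b² + 4*b) + 0) = -9 + (b² + 4*b) = -9 + b² + 4*b)
(16 - 3)*R(5) = (16 - 3)*(-9 + 5² + 4*5) = 13*(-9 + 25 + 20) = 13*36 = 468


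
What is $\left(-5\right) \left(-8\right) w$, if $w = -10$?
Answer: $-400$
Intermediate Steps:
$\left(-5\right) \left(-8\right) w = \left(-5\right) \left(-8\right) \left(-10\right) = 40 \left(-10\right) = -400$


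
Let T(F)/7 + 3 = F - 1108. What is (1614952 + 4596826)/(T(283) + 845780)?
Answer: 3105889/419992 ≈ 7.3951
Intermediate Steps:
T(F) = -7777 + 7*F (T(F) = -21 + 7*(F - 1108) = -21 + 7*(-1108 + F) = -21 + (-7756 + 7*F) = -7777 + 7*F)
(1614952 + 4596826)/(T(283) + 845780) = (1614952 + 4596826)/((-7777 + 7*283) + 845780) = 6211778/((-7777 + 1981) + 845780) = 6211778/(-5796 + 845780) = 6211778/839984 = 6211778*(1/839984) = 3105889/419992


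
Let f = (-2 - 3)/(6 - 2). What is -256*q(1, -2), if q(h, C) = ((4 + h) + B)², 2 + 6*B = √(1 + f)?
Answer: -16720/3 - 1792*I/9 ≈ -5573.3 - 199.11*I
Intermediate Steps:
f = -5/4 ≈ -1.2500
B = -⅓ + I/12 (B = -⅓ + √(1 - 5/4)/6 = -⅓ + √(-¼)/6 = -⅓ + (I/2)/6 = -⅓ + I/12 ≈ -0.33333 + 0.083333*I)
q(h, C) = (11/3 + h + I/12)² (q(h, C) = ((4 + h) + (-⅓ + I/12))² = (11/3 + h + I/12)²)
-256*q(1, -2) = -16*(44 + I + 12*1)²/9 = -16*(44 + I + 12)²/9 = -16*(56 + I)²/9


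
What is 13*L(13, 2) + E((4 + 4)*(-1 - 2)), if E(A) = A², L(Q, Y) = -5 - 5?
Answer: 446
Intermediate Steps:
L(Q, Y) = -10
13*L(13, 2) + E((4 + 4)*(-1 - 2)) = 13*(-10) + ((4 + 4)*(-1 - 2))² = -130 + (8*(-3))² = -130 + (-24)² = -130 + 576 = 446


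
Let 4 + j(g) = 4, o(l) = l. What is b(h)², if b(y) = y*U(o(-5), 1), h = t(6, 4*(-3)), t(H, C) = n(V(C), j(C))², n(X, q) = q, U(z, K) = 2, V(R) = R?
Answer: 0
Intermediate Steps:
j(g) = 0 (j(g) = -4 + 4 = 0)
t(H, C) = 0 (t(H, C) = 0² = 0)
h = 0
b(y) = 2*y (b(y) = y*2 = 2*y)
b(h)² = (2*0)² = 0² = 0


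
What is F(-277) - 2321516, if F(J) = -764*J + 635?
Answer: -2109253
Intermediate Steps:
F(J) = 635 - 764*J
F(-277) - 2321516 = (635 - 764*(-277)) - 2321516 = (635 + 211628) - 2321516 = 212263 - 2321516 = -2109253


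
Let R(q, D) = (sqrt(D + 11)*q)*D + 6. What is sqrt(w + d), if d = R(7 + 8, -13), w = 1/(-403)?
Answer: sqrt(974051 - 31669755*I*sqrt(2))/403 ≈ 11.871 - 11.615*I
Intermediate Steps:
R(q, D) = 6 + D*q*sqrt(11 + D) (R(q, D) = (sqrt(11 + D)*q)*D + 6 = (q*sqrt(11 + D))*D + 6 = D*q*sqrt(11 + D) + 6 = 6 + D*q*sqrt(11 + D))
w = -1/403 ≈ -0.0024814
d = 6 - 195*I*sqrt(2) (d = 6 - 13*(7 + 8)*sqrt(11 - 13) = 6 - 13*15*sqrt(-2) = 6 - 13*15*I*sqrt(2) = 6 - 195*I*sqrt(2) ≈ 6.0 - 275.77*I)
sqrt(w + d) = sqrt(-1/403 + (6 - 195*I*sqrt(2))) = sqrt(2417/403 - 195*I*sqrt(2))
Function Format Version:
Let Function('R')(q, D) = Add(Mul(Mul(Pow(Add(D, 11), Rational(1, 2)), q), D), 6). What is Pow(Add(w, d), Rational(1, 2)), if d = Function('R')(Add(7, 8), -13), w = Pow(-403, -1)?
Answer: Mul(Rational(1, 403), Pow(Add(974051, Mul(-31669755, I, Pow(2, Rational(1, 2)))), Rational(1, 2))) ≈ Add(11.871, Mul(-11.615, I))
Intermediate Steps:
Function('R')(q, D) = Add(6, Mul(D, q, Pow(Add(11, D), Rational(1, 2)))) (Function('R')(q, D) = Add(Mul(Mul(Pow(Add(11, D), Rational(1, 2)), q), D), 6) = Add(Mul(Mul(q, Pow(Add(11, D), Rational(1, 2))), D), 6) = Add(Mul(D, q, Pow(Add(11, D), Rational(1, 2))), 6) = Add(6, Mul(D, q, Pow(Add(11, D), Rational(1, 2)))))
w = Rational(-1, 403) ≈ -0.0024814
d = Add(6, Mul(-195, I, Pow(2, Rational(1, 2)))) (d = Add(6, Mul(-13, Add(7, 8), Pow(Add(11, -13), Rational(1, 2)))) = Add(6, Mul(-13, 15, Pow(-2, Rational(1, 2)))) = Add(6, Mul(-13, 15, Mul(I, Pow(2, Rational(1, 2))))) = Add(6, Mul(-195, I, Pow(2, Rational(1, 2)))) ≈ Add(6.0000, Mul(-275.77, I)))
Pow(Add(w, d), Rational(1, 2)) = Pow(Add(Rational(-1, 403), Add(6, Mul(-195, I, Pow(2, Rational(1, 2))))), Rational(1, 2)) = Pow(Add(Rational(2417, 403), Mul(-195, I, Pow(2, Rational(1, 2)))), Rational(1, 2))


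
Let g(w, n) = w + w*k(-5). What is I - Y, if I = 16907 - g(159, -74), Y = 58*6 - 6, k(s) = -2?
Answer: 16724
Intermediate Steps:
g(w, n) = -w (g(w, n) = w + w*(-2) = w - 2*w = -w)
Y = 342 (Y = 348 - 6 = 342)
I = 17066 (I = 16907 - (-1)*159 = 16907 - 1*(-159) = 16907 + 159 = 17066)
I - Y = 17066 - 1*342 = 17066 - 342 = 16724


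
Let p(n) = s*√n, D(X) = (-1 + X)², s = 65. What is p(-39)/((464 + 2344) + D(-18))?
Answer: 65*I*√39/3169 ≈ 0.12809*I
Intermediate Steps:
p(n) = 65*√n
p(-39)/((464 + 2344) + D(-18)) = (65*√(-39))/((464 + 2344) + (-1 - 18)²) = (65*(I*√39))/(2808 + (-19)²) = (65*I*√39)/(2808 + 361) = (65*I*√39)/3169 = (65*I*√39)*(1/3169) = 65*I*√39/3169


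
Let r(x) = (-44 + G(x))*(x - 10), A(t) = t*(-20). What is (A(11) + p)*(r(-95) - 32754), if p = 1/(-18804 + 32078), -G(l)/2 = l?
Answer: 70209347718/6637 ≈ 1.0578e+7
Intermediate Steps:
G(l) = -2*l
A(t) = -20*t
p = 1/13274 ≈ 7.5335e-5
r(x) = (-44 - 2*x)*(-10 + x) (r(x) = (-44 - 2*x)*(x - 10) = (-44 - 2*x)*(-10 + x))
(A(11) + p)*(r(-95) - 32754) = (-20*11 + 1/13274)*((440 - 24*(-95) - 2*(-95)**2) - 32754) = (-220 + 1/13274)*((440 + 2280 - 2*9025) - 32754) = -2920279*((440 + 2280 - 18050) - 32754)/13274 = -2920279*(-15330 - 32754)/13274 = -2920279/13274*(-48084) = 70209347718/6637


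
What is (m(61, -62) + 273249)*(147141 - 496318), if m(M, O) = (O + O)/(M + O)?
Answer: -95455564021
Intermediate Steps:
m(M, O) = 2*O/(M + O) (m(M, O) = (2*O)/(M + O) = 2*O/(M + O))
(m(61, -62) + 273249)*(147141 - 496318) = (2*(-62)/(61 - 62) + 273249)*(147141 - 496318) = (2*(-62)/(-1) + 273249)*(-349177) = (2*(-62)*(-1) + 273249)*(-349177) = (124 + 273249)*(-349177) = 273373*(-349177) = -95455564021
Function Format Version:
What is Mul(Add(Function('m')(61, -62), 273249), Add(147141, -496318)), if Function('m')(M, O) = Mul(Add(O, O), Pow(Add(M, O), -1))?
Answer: -95455564021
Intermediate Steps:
Function('m')(M, O) = Mul(2, O, Pow(Add(M, O), -1)) (Function('m')(M, O) = Mul(Mul(2, O), Pow(Add(M, O), -1)) = Mul(2, O, Pow(Add(M, O), -1)))
Mul(Add(Function('m')(61, -62), 273249), Add(147141, -496318)) = Mul(Add(Mul(2, -62, Pow(Add(61, -62), -1)), 273249), Add(147141, -496318)) = Mul(Add(Mul(2, -62, Pow(-1, -1)), 273249), -349177) = Mul(Add(Mul(2, -62, -1), 273249), -349177) = Mul(Add(124, 273249), -349177) = Mul(273373, -349177) = -95455564021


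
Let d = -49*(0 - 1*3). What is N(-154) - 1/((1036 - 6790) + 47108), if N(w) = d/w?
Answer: -217114/227447 ≈ -0.95457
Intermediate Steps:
d = 147 (d = -49*(0 - 3) = -49*(-3) = 147)
N(w) = 147/w
N(-154) - 1/((1036 - 6790) + 47108) = 147/(-154) - 1/((1036 - 6790) + 47108) = 147*(-1/154) - 1/(-5754 + 47108) = -21/22 - 1/41354 = -217114/227447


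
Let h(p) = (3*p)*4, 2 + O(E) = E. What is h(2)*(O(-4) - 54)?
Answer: -1440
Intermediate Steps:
O(E) = -2 + E
h(p) = 12*p
h(2)*(O(-4) - 54) = (12*2)*((-2 - 4) - 54) = 24*(-6 - 54) = 24*(-60) = -1440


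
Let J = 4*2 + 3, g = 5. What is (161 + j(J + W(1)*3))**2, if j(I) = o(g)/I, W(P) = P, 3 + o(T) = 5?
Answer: 1272384/49 ≈ 25967.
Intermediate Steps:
o(T) = 2 (o(T) = -3 + 5 = 2)
J = 11 (J = 8 + 3 = 11)
j(I) = 2/I
(161 + j(J + W(1)*3))**2 = (161 + 2/(11 + 1*3))**2 = (161 + 2/(11 + 3))**2 = (161 + 2/14)**2 = (161 + 2*(1/14))**2 = (161 + 1/7)**2 = (1128/7)**2 = 1272384/49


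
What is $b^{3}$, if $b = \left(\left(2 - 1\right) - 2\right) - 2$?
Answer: $-27$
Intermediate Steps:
$b = -3$ ($b = \left(\left(2 - 1\right) - 2\right) - 2 = \left(1 - 2\right) - 2 = -1 - 2 = -3$)
$b^{3} = \left(-3\right)^{3} = -27$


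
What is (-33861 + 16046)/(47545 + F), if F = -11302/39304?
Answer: -350100380/934348689 ≈ -0.37470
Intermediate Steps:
F = -5651/19652 (F = -11302*1/39304 = -5651/19652 ≈ -0.28755)
(-33861 + 16046)/(47545 + F) = (-33861 + 16046)/(47545 - 5651/19652) = -17815/934348689/19652 = -17815*19652/934348689 = -350100380/934348689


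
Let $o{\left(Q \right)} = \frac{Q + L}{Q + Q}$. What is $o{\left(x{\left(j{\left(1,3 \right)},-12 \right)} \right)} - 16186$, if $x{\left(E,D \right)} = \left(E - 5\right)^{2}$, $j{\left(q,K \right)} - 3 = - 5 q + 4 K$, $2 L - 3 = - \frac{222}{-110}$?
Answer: $- \frac{44509987}{2750} \approx -16185.0$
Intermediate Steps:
$L = \frac{138}{55}$ ($L = \frac{3}{2} + \frac{\left(-222\right) \frac{1}{-110}}{2} = \frac{3}{2} + \frac{\left(-222\right) \left(- \frac{1}{110}\right)}{2} = \frac{3}{2} + \frac{1}{2} \cdot \frac{111}{55} = \frac{3}{2} + \frac{111}{110} = \frac{138}{55} \approx 2.5091$)
$j{\left(q,K \right)} = 3 - 5 q + 4 K$ ($j{\left(q,K \right)} = 3 + \left(- 5 q + 4 K\right) = 3 - 5 q + 4 K$)
$x{\left(E,D \right)} = \left(-5 + E\right)^{2}$
$o{\left(Q \right)} = \frac{\frac{138}{55} + Q}{2 Q}$ ($o{\left(Q \right)} = \frac{Q + \frac{138}{55}}{Q + Q} = \frac{\frac{138}{55} + Q}{2 Q}$)
$o{\left(x{\left(j{\left(1,3 \right)},-12 \right)} \right)} - 16186 = \frac{138 + 55 \left(-5 + \left(3 - 5 + 4 \cdot 3\right)\right)^{2}}{110 \left(-5 + \left(3 - 5 + 4 \cdot 3\right)\right)^{2}} - 16186 = \frac{138 + 55 \left(-5 + \left(3 - 5 + 12\right)\right)^{2}}{110 \left(-5 + \left(3 - 5 + 12\right)\right)^{2}} - 16186 = \frac{138 + 55 \left(-5 + 10\right)^{2}}{110 \left(-5 + 10\right)^{2}} - 16186 = \frac{138 + 55 \cdot 5^{2}}{110 \cdot 5^{2}} - 16186 = \frac{138 + 55 \cdot 25}{110 \cdot 25} - 16186 = \frac{1}{110} \cdot \frac{1}{25} \left(138 + 1375\right) - 16186 = \frac{1}{110} \cdot \frac{1}{25} \cdot 1513 - 16186 = \frac{1513}{2750} - 16186 = - \frac{44509987}{2750}$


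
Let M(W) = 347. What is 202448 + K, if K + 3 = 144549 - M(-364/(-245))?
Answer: 346647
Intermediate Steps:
K = 144199 (K = -3 + (144549 - 1*347) = -3 + (144549 - 347) = -3 + 144202 = 144199)
202448 + K = 202448 + 144199 = 346647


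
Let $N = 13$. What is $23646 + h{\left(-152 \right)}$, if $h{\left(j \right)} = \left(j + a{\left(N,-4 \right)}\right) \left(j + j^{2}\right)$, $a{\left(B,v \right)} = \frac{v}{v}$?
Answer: $-3442106$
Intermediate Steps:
$a{\left(B,v \right)} = 1$
$h{\left(j \right)} = \left(1 + j\right) \left(j + j^{2}\right)$ ($h{\left(j \right)} = \left(j + 1\right) \left(j + j^{2}\right) = \left(1 + j\right) \left(j + j^{2}\right)$)
$23646 + h{\left(-152 \right)} = 23646 - 152 \left(1 + \left(-152\right)^{2} + 2 \left(-152\right)\right) = 23646 - 152 \left(1 + 23104 - 304\right) = 23646 - 3465752 = -3442106$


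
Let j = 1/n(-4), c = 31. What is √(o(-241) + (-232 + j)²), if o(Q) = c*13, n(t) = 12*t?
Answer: √124961281/48 ≈ 232.89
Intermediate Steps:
j = -1/48 (j = 1/(12*(-4)) = 1/(-48) = -1/48 ≈ -0.020833)
o(Q) = 403 (o(Q) = 31*13 = 403)
√(o(-241) + (-232 + j)²) = √(403 + (-232 - 1/48)²) = √(403 + (-11137/48)²) = √(403 + 124032769/2304) = √(124961281/2304) = √124961281/48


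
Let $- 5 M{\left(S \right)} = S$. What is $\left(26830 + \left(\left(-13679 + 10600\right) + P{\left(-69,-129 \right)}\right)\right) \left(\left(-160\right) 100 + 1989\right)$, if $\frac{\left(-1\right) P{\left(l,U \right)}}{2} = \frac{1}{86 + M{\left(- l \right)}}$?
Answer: $- \frac{120131729111}{361} \approx -3.3277 \cdot 10^{8}$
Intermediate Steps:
$M{\left(S \right)} = - \frac{S}{5}$
$P{\left(l,U \right)} = - \frac{2}{86 + \frac{l}{5}}$ ($P{\left(l,U \right)} = - \frac{2}{86 - \frac{\left(-1\right) l}{5}} = - \frac{2}{86 + \frac{l}{5}}$)
$\left(26830 + \left(\left(-13679 + 10600\right) + P{\left(-69,-129 \right)}\right)\right) \left(\left(-160\right) 100 + 1989\right) = \left(26830 + \left(\left(-13679 + 10600\right) + \frac{10}{-430 - -69}\right)\right) \left(\left(-160\right) 100 + 1989\right) = \left(26830 - \left(3079 - \frac{10}{-430 + 69}\right)\right) \left(-16000 + 1989\right) = \left(26830 - \left(3079 - \frac{10}{-361}\right)\right) \left(-14011\right) = \left(26830 + \left(-3079 + 10 \left(- \frac{1}{361}\right)\right)\right) \left(-14011\right) = \left(26830 - \frac{1111529}{361}\right) \left(-14011\right) = \frac{8574101}{361} \left(-14011\right) = - \frac{120131729111}{361}$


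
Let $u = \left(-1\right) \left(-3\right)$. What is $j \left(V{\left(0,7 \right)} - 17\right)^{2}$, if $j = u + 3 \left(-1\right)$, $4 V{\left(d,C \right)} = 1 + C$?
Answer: $0$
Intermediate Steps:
$V{\left(d,C \right)} = \frac{1}{4} + \frac{C}{4}$ ($V{\left(d,C \right)} = \frac{1 + C}{4} = \frac{1}{4} + \frac{C}{4}$)
$u = 3$
$j = 0$ ($j = 3 + 3 \left(-1\right) = 3 - 3 = 0$)
$j \left(V{\left(0,7 \right)} - 17\right)^{2} = 0 \left(\left(\frac{1}{4} + \frac{1}{4} \cdot 7\right) - 17\right)^{2} = 0 \left(\left(\frac{1}{4} + \frac{7}{4}\right) - 17\right)^{2} = 0 \left(2 - 17\right)^{2} = 0 \left(-15\right)^{2} = 0 \cdot 225 = 0$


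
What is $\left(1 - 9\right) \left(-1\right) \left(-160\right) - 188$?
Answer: $-1468$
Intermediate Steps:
$\left(1 - 9\right) \left(-1\right) \left(-160\right) - 188 = \left(-8\right) \left(-1\right) \left(-160\right) - 188 = 8 \left(-160\right) - 188 = -1280 - 188 = -1468$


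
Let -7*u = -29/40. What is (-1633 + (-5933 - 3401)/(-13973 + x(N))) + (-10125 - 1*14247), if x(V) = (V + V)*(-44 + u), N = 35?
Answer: -1773061579/68183 ≈ -26004.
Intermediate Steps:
u = 29/280 (u = -(-29)/(7*40) = -1/7*(-29/40) = 29/280 ≈ 0.10357)
x(V) = -12291*V/140 (x(V) = (V + V)*(-44 + 29/280) = (2*V)*(-12291/280) = -12291*V/140)
(-1633 + (-5933 - 3401)/(-13973 + x(N))) + (-10125 - 1*14247) = (-1633 + (-5933 - 3401)/(-13973 - 12291/140*35)) + (-10125 - 1*14247) = (-1633 - 9334/(-13973 - 12291/4)) + (-10125 - 14247) = (-1633 - 9334/(-68183/4)) - 24372 = (-1633 - 9334*(-4/68183)) - 24372 = (-1633 + 37336/68183) - 24372 = -111305503/68183 - 24372 = -1773061579/68183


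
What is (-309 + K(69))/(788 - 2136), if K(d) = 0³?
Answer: 309/1348 ≈ 0.22923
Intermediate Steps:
K(d) = 0
(-309 + K(69))/(788 - 2136) = (-309 + 0)/(788 - 2136) = -309/(-1348) = -309*(-1/1348) = 309/1348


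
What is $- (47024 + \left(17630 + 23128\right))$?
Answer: $-87782$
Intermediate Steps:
$- (47024 + \left(17630 + 23128\right)) = - (47024 + 40758) = \left(-1\right) 87782 = -87782$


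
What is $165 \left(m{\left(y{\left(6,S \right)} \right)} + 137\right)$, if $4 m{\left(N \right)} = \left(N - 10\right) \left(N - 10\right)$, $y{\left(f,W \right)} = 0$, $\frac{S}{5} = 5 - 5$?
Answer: $26730$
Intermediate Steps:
$S = 0$ ($S = 5 \left(5 - 5\right) = 5 \cdot 0 = 0$)
$m{\left(N \right)} = \frac{\left(-10 + N\right)^{2}}{4}$ ($m{\left(N \right)} = \frac{\left(N - 10\right) \left(N - 10\right)}{4} = \frac{\left(-10 + N\right) \left(-10 + N\right)}{4} = \frac{\left(-10 + N\right)^{2}}{4}$)
$165 \left(m{\left(y{\left(6,S \right)} \right)} + 137\right) = 165 \left(\frac{\left(-10 + 0\right)^{2}}{4} + 137\right) = 165 \left(\frac{\left(-10\right)^{2}}{4} + 137\right) = 165 \left(\frac{1}{4} \cdot 100 + 137\right) = 165 \left(25 + 137\right) = 165 \cdot 162 = 26730$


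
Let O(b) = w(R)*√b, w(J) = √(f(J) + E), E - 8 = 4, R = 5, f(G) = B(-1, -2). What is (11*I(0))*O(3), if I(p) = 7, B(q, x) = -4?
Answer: 154*√6 ≈ 377.22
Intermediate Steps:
f(G) = -4
E = 12 (E = 8 + 4 = 12)
w(J) = 2*√2 (w(J) = √(-4 + 12) = √8 = 2*√2)
O(b) = 2*√2*√b (O(b) = (2*√2)*√b = 2*√2*√b)
(11*I(0))*O(3) = (11*7)*(2*√2*√3) = 77*(2*√6) = 154*√6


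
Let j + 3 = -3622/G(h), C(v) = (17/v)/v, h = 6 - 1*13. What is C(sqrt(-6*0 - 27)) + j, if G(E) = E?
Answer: 97108/189 ≈ 513.80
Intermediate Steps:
h = -7 (h = 6 - 13 = -7)
C(v) = 17/v**2
j = 3601/7 (j = -3 - 3622/(-7) = -3 - 3622*(-1/7) = -3 + 3622/7 = 3601/7 ≈ 514.43)
C(sqrt(-6*0 - 27)) + j = 17/(sqrt(-6*0 - 27))**2 + 3601/7 = 17/(sqrt(0 - 27))**2 + 3601/7 = 17/(sqrt(-27))**2 + 3601/7 = 17/(3*I*sqrt(3))**2 + 3601/7 = 17*(-1/27) + 3601/7 = -17/27 + 3601/7 = 97108/189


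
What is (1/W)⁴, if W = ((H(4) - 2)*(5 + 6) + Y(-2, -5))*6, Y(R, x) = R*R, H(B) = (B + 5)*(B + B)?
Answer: 1/465124101693696 ≈ 2.1500e-15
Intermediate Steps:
H(B) = 2*B*(5 + B) (H(B) = (5 + B)*(2*B) = 2*B*(5 + B))
Y(R, x) = R²
W = 4644 (W = ((2*4*(5 + 4) - 2)*(5 + 6) + (-2)²)*6 = ((2*4*9 - 2)*11 + 4)*6 = ((72 - 2)*11 + 4)*6 = (70*11 + 4)*6 = (770 + 4)*6 = 774*6 = 4644)
(1/W)⁴ = (1/4644)⁴ = 1/465124101693696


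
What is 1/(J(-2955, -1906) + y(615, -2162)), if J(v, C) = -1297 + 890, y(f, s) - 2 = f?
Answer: 1/210 ≈ 0.0047619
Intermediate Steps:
y(f, s) = 2 + f
J(v, C) = -407
1/(J(-2955, -1906) + y(615, -2162)) = 1/(-407 + (2 + 615)) = 1/(-407 + 617) = 1/210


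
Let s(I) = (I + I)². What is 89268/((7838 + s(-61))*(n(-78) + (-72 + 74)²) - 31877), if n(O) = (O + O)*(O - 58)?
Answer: 89268/482128963 ≈ 0.00018515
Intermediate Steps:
n(O) = 2*O*(-58 + O) (n(O) = (2*O)*(-58 + O) = 2*O*(-58 + O))
s(I) = 4*I² (s(I) = (2*I)² = 4*I²)
89268/((7838 + s(-61))*(n(-78) + (-72 + 74)²) - 31877) = 89268/((7838 + 4*(-61)²)*(2*(-78)*(-58 - 78) + (-72 + 74)²) - 31877) = 89268/((7838 + 4*3721)*(2*(-78)*(-136) + 2²) - 31877) = 89268/((7838 + 14884)*(21216 + 4) - 31877) = 89268/(22722*21220 - 31877) = 89268/(482160840 - 31877) = 89268/482128963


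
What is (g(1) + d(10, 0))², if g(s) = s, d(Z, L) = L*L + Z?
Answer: 121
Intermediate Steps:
d(Z, L) = Z + L² (d(Z, L) = L² + Z = Z + L²)
(g(1) + d(10, 0))² = (1 + (10 + 0²))² = (1 + (10 + 0))² = (1 + 10)² = 11² = 121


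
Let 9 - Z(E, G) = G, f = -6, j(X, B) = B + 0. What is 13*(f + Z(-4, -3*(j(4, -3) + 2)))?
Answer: 0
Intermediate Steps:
j(X, B) = B
Z(E, G) = 9 - G
13*(f + Z(-4, -3*(j(4, -3) + 2))) = 13*(-6 + (9 - (-3)*(-3 + 2))) = 13*(-6 + (9 - (-3)*(-1))) = 13*(-6 + (9 - 1*3)) = 13*(-6 + (9 - 3)) = 13*(-6 + 6) = 13*0 = 0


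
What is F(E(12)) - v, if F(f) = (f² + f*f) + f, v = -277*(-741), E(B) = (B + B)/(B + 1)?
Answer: -34686969/169 ≈ -2.0525e+5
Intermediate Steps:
E(B) = 2*B/(1 + B) (E(B) = (2*B)/(1 + B) = 2*B/(1 + B))
v = 205257
F(f) = f + 2*f² (F(f) = (f² + f²) + f = 2*f² + f = f + 2*f²)
F(E(12)) - v = (2*12/(1 + 12))*(1 + 2*(2*12/(1 + 12))) - 1*205257 = (2*12/13)*(1 + 2*(2*12/13)) - 205257 = (2*12*(1/13))*(1 + 2*(2*12*(1/13))) - 205257 = 24*(1 + 2*(24/13))/13 - 205257 = 24*(1 + 48/13)/13 - 205257 = (24/13)*(61/13) - 205257 = 1464/169 - 205257 = -34686969/169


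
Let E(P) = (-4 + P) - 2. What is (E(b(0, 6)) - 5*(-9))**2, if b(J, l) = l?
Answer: 2025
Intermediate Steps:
E(P) = -6 + P
(E(b(0, 6)) - 5*(-9))**2 = ((-6 + 6) - 5*(-9))**2 = (0 + 45)**2 = 45**2 = 2025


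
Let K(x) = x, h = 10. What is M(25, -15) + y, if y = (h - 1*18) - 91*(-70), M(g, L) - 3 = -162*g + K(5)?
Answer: 2320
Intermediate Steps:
M(g, L) = 8 - 162*g (M(g, L) = 3 + (-162*g + 5) = 3 + (5 - 162*g) = 8 - 162*g)
y = 6362 (y = (10 - 1*18) - 91*(-70) = (10 - 18) + 6370 = -8 + 6370 = 6362)
M(25, -15) + y = (8 - 162*25) + 6362 = (8 - 4050) + 6362 = -4042 + 6362 = 2320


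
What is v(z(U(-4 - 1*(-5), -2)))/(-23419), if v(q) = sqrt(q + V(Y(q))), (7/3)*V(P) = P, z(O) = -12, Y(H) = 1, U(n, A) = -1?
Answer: -9*I*sqrt(7)/163933 ≈ -0.00014525*I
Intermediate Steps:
V(P) = 3*P/7
v(q) = sqrt(3/7 + q) (v(q) = sqrt(q + (3/7)*1) = sqrt(q + 3/7) = sqrt(3/7 + q))
v(z(U(-4 - 1*(-5), -2)))/(-23419) = (sqrt(21 + 49*(-12))/7)/(-23419) = (sqrt(21 - 588)/7)*(-1/23419) = (sqrt(-567)/7)*(-1/23419) = ((9*I*sqrt(7))/7)*(-1/23419) = (9*I*sqrt(7)/7)*(-1/23419) = -9*I*sqrt(7)/163933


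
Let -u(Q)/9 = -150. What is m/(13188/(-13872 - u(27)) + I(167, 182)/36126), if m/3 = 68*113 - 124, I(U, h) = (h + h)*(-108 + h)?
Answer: -74237846220/395297 ≈ -1.8780e+5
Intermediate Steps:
u(Q) = 1350 (u(Q) = -9*(-150) = 1350)
I(U, h) = 2*h*(-108 + h) (I(U, h) = (2*h)*(-108 + h) = 2*h*(-108 + h))
m = 22680 (m = 3*(68*113 - 124) = 3*(7684 - 124) = 3*7560 = 22680)
m/(13188/(-13872 - u(27)) + I(167, 182)/36126) = 22680/(13188/(-13872 - 1*1350) + (2*182*(-108 + 182))/36126) = 22680/(13188/(-13872 - 1350) + (2*182*74)*(1/36126)) = 22680/(13188/(-15222) + 26936*(1/36126)) = 22680/(13188*(-1/15222) + 13468/18063) = 22680/(-2198/2537 + 13468/18063) = 22680/(-5534158/45825831) = 22680*(-45825831/5534158) = -74237846220/395297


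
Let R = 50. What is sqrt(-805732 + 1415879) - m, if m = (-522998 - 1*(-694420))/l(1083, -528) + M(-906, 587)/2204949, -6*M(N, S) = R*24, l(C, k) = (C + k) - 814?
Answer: 377976819278/571081791 + sqrt(610147) ≈ 1443.0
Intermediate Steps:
l(C, k) = -814 + C + k
M(N, S) = -200 (M(N, S) = -25*24/3 = -1/6*1200 = -200)
m = -377976819278/571081791 (m = (-522998 - 1*(-694420))/(-814 + 1083 - 528) - 200/2204949 = (-522998 + 694420)/(-259) - 200*1/2204949 = 171422*(-1/259) - 200/2204949 = -171422/259 - 200/2204949 = -377976819278/571081791 ≈ -661.86)
sqrt(-805732 + 1415879) - m = sqrt(-805732 + 1415879) - 1*(-377976819278/571081791) = sqrt(610147) + 377976819278/571081791 = 377976819278/571081791 + sqrt(610147)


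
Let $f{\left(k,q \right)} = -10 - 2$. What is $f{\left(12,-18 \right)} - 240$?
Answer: $-252$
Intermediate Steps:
$f{\left(k,q \right)} = -12$
$f{\left(12,-18 \right)} - 240 = -12 - 240 = -252$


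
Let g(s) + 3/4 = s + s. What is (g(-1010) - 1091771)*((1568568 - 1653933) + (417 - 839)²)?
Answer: -405661109073/4 ≈ -1.0142e+11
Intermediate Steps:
g(s) = -¾ + 2*s (g(s) = -¾ + (s + s) = -¾ + 2*s)
(g(-1010) - 1091771)*((1568568 - 1653933) + (417 - 839)²) = ((-¾ + 2*(-1010)) - 1091771)*((1568568 - 1653933) + (417 - 839)²) = ((-¾ - 2020) - 1091771)*(-85365 + (-422)²) = (-8083/4 - 1091771)*(-85365 + 178084) = -4375167/4*92719 = -405661109073/4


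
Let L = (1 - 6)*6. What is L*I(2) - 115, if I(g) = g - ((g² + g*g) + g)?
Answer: 125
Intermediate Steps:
I(g) = -2*g² (I(g) = g - ((g² + g²) + g) = g - (2*g² + g) = g - (g + 2*g²) = g + (-g - 2*g²) = -2*g²)
L = -30 (L = -5*6 = -30)
L*I(2) - 115 = -(-60)*2² - 115 = -(-60)*4 - 115 = -30*(-8) - 115 = 240 - 115 = 125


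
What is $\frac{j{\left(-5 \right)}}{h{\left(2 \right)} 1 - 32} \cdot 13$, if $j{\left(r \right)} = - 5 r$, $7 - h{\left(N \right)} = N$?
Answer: $- \frac{325}{27} \approx -12.037$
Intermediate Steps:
$h{\left(N \right)} = 7 - N$
$\frac{j{\left(-5 \right)}}{h{\left(2 \right)} 1 - 32} \cdot 13 = \frac{\left(-5\right) \left(-5\right)}{\left(7 - 2\right) 1 - 32} \cdot 13 = \frac{1}{\left(7 - 2\right) 1 - 32} \cdot 25 \cdot 13 = \frac{1}{5 \cdot 1 - 32} \cdot 25 \cdot 13 = \frac{1}{5 - 32} \cdot 25 \cdot 13 = \frac{1}{-27} \cdot 25 \cdot 13 = \left(- \frac{1}{27}\right) 25 \cdot 13 = \left(- \frac{25}{27}\right) 13 = - \frac{325}{27}$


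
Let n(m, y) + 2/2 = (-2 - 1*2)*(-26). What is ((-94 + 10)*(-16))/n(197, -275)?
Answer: 1344/103 ≈ 13.049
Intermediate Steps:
n(m, y) = 103 (n(m, y) = -1 + (-2 - 1*2)*(-26) = -1 + (-2 - 2)*(-26) = -1 - 4*(-26) = -1 + 104 = 103)
((-94 + 10)*(-16))/n(197, -275) = ((-94 + 10)*(-16))/103 = -84*(-16)*(1/103) = 1344*(1/103) = 1344/103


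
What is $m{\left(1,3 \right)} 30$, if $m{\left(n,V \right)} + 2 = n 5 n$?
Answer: $90$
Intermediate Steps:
$m{\left(n,V \right)} = -2 + 5 n^{2}$ ($m{\left(n,V \right)} = -2 + n 5 n = -2 + 5 n n = -2 + 5 n^{2}$)
$m{\left(1,3 \right)} 30 = \left(-2 + 5 \cdot 1^{2}\right) 30 = \left(-2 + 5 \cdot 1\right) 30 = \left(-2 + 5\right) 30 = 3 \cdot 30 = 90$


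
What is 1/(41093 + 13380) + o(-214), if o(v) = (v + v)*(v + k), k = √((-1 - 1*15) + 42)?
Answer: 4989291017/54473 - 428*√26 ≈ 89410.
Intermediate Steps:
k = √26 (k = √((-1 - 15) + 42) = √(-16 + 42) = √26 ≈ 5.0990)
o(v) = 2*v*(v + √26) (o(v) = (v + v)*(v + √26) = (2*v)*(v + √26) = 2*v*(v + √26))
1/(41093 + 13380) + o(-214) = 1/(41093 + 13380) + 2*(-214)*(-214 + √26) = 1/54473 + (91592 - 428*√26) = 4989291017/54473 - 428*√26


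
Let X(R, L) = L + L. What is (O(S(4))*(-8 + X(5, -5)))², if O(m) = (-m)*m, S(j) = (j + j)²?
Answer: 5435817984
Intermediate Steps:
S(j) = 4*j² (S(j) = (2*j)² = 4*j²)
O(m) = -m²
X(R, L) = 2*L
(O(S(4))*(-8 + X(5, -5)))² = ((-(4*4²)²)*(-8 + 2*(-5)))² = ((-(4*16)²)*(-8 - 10))² = (-1*64²*(-18))² = (-1*4096*(-18))² = (-4096*(-18))² = 73728² = 5435817984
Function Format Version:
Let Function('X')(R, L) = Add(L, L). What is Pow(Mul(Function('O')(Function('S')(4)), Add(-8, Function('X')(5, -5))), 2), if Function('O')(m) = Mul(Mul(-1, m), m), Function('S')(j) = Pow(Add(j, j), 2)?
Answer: 5435817984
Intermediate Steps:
Function('S')(j) = Mul(4, Pow(j, 2)) (Function('S')(j) = Pow(Mul(2, j), 2) = Mul(4, Pow(j, 2)))
Function('O')(m) = Mul(-1, Pow(m, 2))
Function('X')(R, L) = Mul(2, L)
Pow(Mul(Function('O')(Function('S')(4)), Add(-8, Function('X')(5, -5))), 2) = Pow(Mul(Mul(-1, Pow(Mul(4, Pow(4, 2)), 2)), Add(-8, Mul(2, -5))), 2) = Pow(Mul(Mul(-1, Pow(Mul(4, 16), 2)), Add(-8, -10)), 2) = Pow(Mul(Mul(-1, Pow(64, 2)), -18), 2) = Pow(Mul(Mul(-1, 4096), -18), 2) = Pow(Mul(-4096, -18), 2) = Pow(73728, 2) = 5435817984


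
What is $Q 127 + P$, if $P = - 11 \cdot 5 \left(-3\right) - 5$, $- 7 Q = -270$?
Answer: $\frac{35410}{7} \approx 5058.6$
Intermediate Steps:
$Q = \frac{270}{7}$ ($Q = \left(- \frac{1}{7}\right) \left(-270\right) = \frac{270}{7} \approx 38.571$)
$P = 160$ ($P = \left(-11\right) \left(-15\right) - 5 = 165 - 5 = 160$)
$Q 127 + P = \frac{270}{7} \cdot 127 + 160 = \frac{34290}{7} + 160 = \frac{35410}{7}$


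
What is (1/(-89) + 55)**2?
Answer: 23951236/7921 ≈ 3023.8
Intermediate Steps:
(1/(-89) + 55)**2 = (-1/89 + 55)**2 = (4894/89)**2 = 23951236/7921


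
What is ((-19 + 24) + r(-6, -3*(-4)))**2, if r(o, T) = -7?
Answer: 4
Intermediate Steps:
((-19 + 24) + r(-6, -3*(-4)))**2 = ((-19 + 24) - 7)**2 = (5 - 7)**2 = (-2)**2 = 4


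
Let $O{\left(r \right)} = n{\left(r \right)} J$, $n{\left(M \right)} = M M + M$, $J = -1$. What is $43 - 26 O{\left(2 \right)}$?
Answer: $199$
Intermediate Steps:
$n{\left(M \right)} = M + M^{2}$ ($n{\left(M \right)} = M^{2} + M = M + M^{2}$)
$O{\left(r \right)} = - r \left(1 + r\right)$ ($O{\left(r \right)} = r \left(1 + r\right) \left(-1\right) = - r \left(1 + r\right)$)
$43 - 26 O{\left(2 \right)} = 43 - 26 \left(\left(-1\right) 2 \left(1 + 2\right)\right) = 43 - 26 \left(\left(-1\right) 2 \cdot 3\right) = 43 - -156 = 43 + 156 = 199$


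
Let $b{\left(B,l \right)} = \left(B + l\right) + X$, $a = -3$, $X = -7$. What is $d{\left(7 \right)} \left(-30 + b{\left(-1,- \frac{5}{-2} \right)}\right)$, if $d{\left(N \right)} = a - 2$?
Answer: $\frac{355}{2} \approx 177.5$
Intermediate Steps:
$b{\left(B,l \right)} = -7 + B + l$ ($b{\left(B,l \right)} = \left(B + l\right) - 7 = -7 + B + l$)
$d{\left(N \right)} = -5$ ($d{\left(N \right)} = -3 - 2 = -5$)
$d{\left(7 \right)} \left(-30 + b{\left(-1,- \frac{5}{-2} \right)}\right) = - 5 \left(-30 - \left(8 - \frac{5}{2}\right)\right) = - 5 \left(-30 - \frac{11}{2}\right) = \left(-5\right) \left(- \frac{71}{2}\right) = \frac{355}{2}$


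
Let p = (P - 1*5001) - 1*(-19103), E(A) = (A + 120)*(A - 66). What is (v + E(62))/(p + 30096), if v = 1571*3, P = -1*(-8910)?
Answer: 3985/53108 ≈ 0.075036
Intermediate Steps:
E(A) = (-66 + A)*(120 + A) (E(A) = (120 + A)*(-66 + A) = (-66 + A)*(120 + A))
P = 8910
p = 23012 (p = (8910 - 1*5001) - 1*(-19103) = (8910 - 5001) + 19103 = 3909 + 19103 = 23012)
v = 4713
(v + E(62))/(p + 30096) = (4713 + (-7920 + 62² + 54*62))/(23012 + 30096) = (4713 + (-7920 + 3844 + 3348))/53108 = (4713 - 728)*(1/53108) = 3985*(1/53108) = 3985/53108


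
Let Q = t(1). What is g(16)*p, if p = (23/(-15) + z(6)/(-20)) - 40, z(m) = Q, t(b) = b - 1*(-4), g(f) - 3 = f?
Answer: -47633/60 ≈ -793.88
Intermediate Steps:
g(f) = 3 + f
t(b) = 4 + b (t(b) = b + 4 = 4 + b)
Q = 5 (Q = 4 + 1 = 5)
z(m) = 5
p = -2507/60 (p = (23/(-15) + 5/(-20)) - 40 = (23*(-1/15) + 5*(-1/20)) - 40 = (-23/15 - ¼) - 40 = -107/60 - 40 = -2507/60 ≈ -41.783)
g(16)*p = (3 + 16)*(-2507/60) = 19*(-2507/60) = -47633/60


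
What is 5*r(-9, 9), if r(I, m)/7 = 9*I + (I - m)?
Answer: -3465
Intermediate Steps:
r(I, m) = -7*m + 70*I (r(I, m) = 7*(9*I + (I - m)) = 7*(-m + 10*I) = -7*m + 70*I)
5*r(-9, 9) = 5*(-7*9 + 70*(-9)) = 5*(-63 - 630) = 5*(-693) = -3465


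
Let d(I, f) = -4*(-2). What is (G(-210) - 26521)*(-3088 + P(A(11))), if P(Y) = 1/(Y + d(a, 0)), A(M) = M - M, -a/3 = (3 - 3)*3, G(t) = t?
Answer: 660335893/8 ≈ 8.2542e+7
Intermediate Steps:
a = 0 (a = -3*(3 - 3)*3 = -0*3 = -3*0 = 0)
d(I, f) = 8
A(M) = 0
P(Y) = 1/(8 + Y) (P(Y) = 1/(Y + 8) = 1/(8 + Y))
(G(-210) - 26521)*(-3088 + P(A(11))) = (-210 - 26521)*(-3088 + 1/(8 + 0)) = -26731*(-3088 + 1/8) = -26731*(-3088 + ⅛) = -26731*(-24703/8) = 660335893/8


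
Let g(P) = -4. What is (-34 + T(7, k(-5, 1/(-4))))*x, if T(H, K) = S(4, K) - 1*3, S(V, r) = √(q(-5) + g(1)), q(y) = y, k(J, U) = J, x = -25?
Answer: 925 - 75*I ≈ 925.0 - 75.0*I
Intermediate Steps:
S(V, r) = 3*I (S(V, r) = √(-5 - 4) = √(-9) = 3*I)
T(H, K) = -3 + 3*I (T(H, K) = 3*I - 1*3 = 3*I - 3 = -3 + 3*I)
(-34 + T(7, k(-5, 1/(-4))))*x = (-34 + (-3 + 3*I))*(-25) = (-37 + 3*I)*(-25) = 925 - 75*I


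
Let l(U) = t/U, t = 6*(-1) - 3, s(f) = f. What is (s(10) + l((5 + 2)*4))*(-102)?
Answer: -13821/14 ≈ -987.21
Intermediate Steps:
t = -9 (t = -6 - 3 = -9)
l(U) = -9/U
(s(10) + l((5 + 2)*4))*(-102) = (10 - 9*1/(4*(5 + 2)))*(-102) = (10 - 9/(7*4))*(-102) = (10 - 9/28)*(-102) = (271/28)*(-102) = -13821/14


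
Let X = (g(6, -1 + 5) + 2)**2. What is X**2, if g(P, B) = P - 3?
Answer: 625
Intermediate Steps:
g(P, B) = -3 + P
X = 25 (X = ((-3 + 6) + 2)**2 = (3 + 2)**2 = 5**2 = 25)
X**2 = 25**2 = 625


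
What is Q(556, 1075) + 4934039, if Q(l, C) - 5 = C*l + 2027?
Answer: 5533771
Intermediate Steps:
Q(l, C) = 2032 + C*l (Q(l, C) = 5 + (C*l + 2027) = 5 + (2027 + C*l) = 2032 + C*l)
Q(556, 1075) + 4934039 = (2032 + 1075*556) + 4934039 = (2032 + 597700) + 4934039 = 599732 + 4934039 = 5533771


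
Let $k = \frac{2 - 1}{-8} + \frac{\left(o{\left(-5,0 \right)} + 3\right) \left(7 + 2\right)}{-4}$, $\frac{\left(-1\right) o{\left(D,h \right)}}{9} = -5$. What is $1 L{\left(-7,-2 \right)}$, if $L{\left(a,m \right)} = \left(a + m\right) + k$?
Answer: $- \frac{937}{8} \approx -117.13$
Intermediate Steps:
$o{\left(D,h \right)} = 45$ ($o{\left(D,h \right)} = \left(-9\right) \left(-5\right) = 45$)
$k = - \frac{865}{8}$ ($k = \frac{2 - 1}{-8} + \frac{\left(45 + 3\right) \left(7 + 2\right)}{-4} = 1 \left(- \frac{1}{8}\right) + 48 \cdot 9 \left(- \frac{1}{4}\right) = - \frac{1}{8} + 432 \left(- \frac{1}{4}\right) = - \frac{1}{8} - 108 = - \frac{865}{8} \approx -108.13$)
$L{\left(a,m \right)} = - \frac{865}{8} + a + m$ ($L{\left(a,m \right)} = \left(a + m\right) - \frac{865}{8} = - \frac{865}{8} + a + m$)
$1 L{\left(-7,-2 \right)} = 1 \left(- \frac{865}{8} - 7 - 2\right) = 1 \left(- \frac{937}{8}\right) = - \frac{937}{8}$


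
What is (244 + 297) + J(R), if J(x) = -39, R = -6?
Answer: 502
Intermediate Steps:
(244 + 297) + J(R) = (244 + 297) - 39 = 541 - 39 = 502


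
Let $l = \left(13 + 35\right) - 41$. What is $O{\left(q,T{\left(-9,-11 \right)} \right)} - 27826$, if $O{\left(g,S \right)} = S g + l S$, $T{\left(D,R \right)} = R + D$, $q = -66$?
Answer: $-26646$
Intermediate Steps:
$l = 7$ ($l = 48 - 41 = 7$)
$T{\left(D,R \right)} = D + R$
$O{\left(g,S \right)} = 7 S + S g$ ($O{\left(g,S \right)} = S g + 7 S = 7 S + S g$)
$O{\left(q,T{\left(-9,-11 \right)} \right)} - 27826 = \left(-9 - 11\right) \left(7 - 66\right) - 27826 = \left(-20\right) \left(-59\right) - 27826 = 1180 - 27826 = -26646$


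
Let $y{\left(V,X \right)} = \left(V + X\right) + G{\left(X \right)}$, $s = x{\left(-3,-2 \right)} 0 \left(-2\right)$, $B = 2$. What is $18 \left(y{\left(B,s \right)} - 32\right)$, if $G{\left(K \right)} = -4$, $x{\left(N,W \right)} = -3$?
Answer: $-612$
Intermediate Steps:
$s = 0$ ($s = \left(-3\right) 0 \left(-2\right) = 0 \left(-2\right) = 0$)
$y{\left(V,X \right)} = -4 + V + X$ ($y{\left(V,X \right)} = \left(V + X\right) - 4 = -4 + V + X$)
$18 \left(y{\left(B,s \right)} - 32\right) = 18 \left(\left(-4 + 2 + 0\right) - 32\right) = 18 \left(-2 - 32\right) = 18 \left(-34\right) = -612$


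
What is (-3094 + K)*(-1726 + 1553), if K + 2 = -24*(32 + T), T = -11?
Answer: 622800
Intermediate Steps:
K = -506 (K = -2 - 24*(32 - 11) = -2 - 24*21 = -2 - 504 = -506)
(-3094 + K)*(-1726 + 1553) = (-3094 - 506)*(-1726 + 1553) = -3600*(-173) = 622800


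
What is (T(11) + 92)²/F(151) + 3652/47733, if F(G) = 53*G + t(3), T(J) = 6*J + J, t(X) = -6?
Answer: 1392507257/381720801 ≈ 3.6480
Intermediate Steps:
T(J) = 7*J
F(G) = -6 + 53*G (F(G) = 53*G - 6 = -6 + 53*G)
(T(11) + 92)²/F(151) + 3652/47733 = (7*11 + 92)²/(-6 + 53*151) + 3652/47733 = (77 + 92)²/(-6 + 8003) + 3652*(1/47733) = 169²/7997 + 3652/47733 = 28561*(1/7997) + 3652/47733 = 28561/7997 + 3652/47733 = 1392507257/381720801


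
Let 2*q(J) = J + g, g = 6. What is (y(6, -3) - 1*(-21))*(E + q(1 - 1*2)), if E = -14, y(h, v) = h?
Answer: -621/2 ≈ -310.50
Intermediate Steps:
q(J) = 3 + J/2 (q(J) = (J + 6)/2 = (6 + J)/2 = 3 + J/2)
(y(6, -3) - 1*(-21))*(E + q(1 - 1*2)) = (6 - 1*(-21))*(-14 + (3 + (1 - 1*2)/2)) = (6 + 21)*(-14 + (3 + (1 - 2)/2)) = 27*(-14 + (3 + (1/2)*(-1))) = 27*(-14 + (3 - 1/2)) = 27*(-14 + 5/2) = 27*(-23/2) = -621/2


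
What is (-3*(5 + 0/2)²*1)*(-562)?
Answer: 42150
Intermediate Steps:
(-3*(5 + 0/2)²*1)*(-562) = (-3*(5 + 0*(½))²*1)*(-562) = (-3*(5 + 0)²*1)*(-562) = (-3*5²*1)*(-562) = (-3*25*1)*(-562) = -75*1*(-562) = -75*(-562) = 42150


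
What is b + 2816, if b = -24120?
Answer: -21304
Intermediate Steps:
b + 2816 = -24120 + 2816 = -21304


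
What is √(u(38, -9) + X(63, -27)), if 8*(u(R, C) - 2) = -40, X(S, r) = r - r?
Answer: I*√3 ≈ 1.732*I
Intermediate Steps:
X(S, r) = 0
u(R, C) = -3 (u(R, C) = 2 + (⅛)*(-40) = 2 - 5 = -3)
√(u(38, -9) + X(63, -27)) = √(-3 + 0) = √(-3) = I*√3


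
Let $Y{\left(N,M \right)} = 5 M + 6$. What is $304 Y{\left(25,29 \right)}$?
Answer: $45904$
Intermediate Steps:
$Y{\left(N,M \right)} = 6 + 5 M$
$304 Y{\left(25,29 \right)} = 304 \left(6 + 5 \cdot 29\right) = 304 \left(6 + 145\right) = 304 \cdot 151 = 45904$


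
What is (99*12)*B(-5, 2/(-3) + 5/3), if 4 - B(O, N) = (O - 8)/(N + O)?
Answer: 891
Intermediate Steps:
B(O, N) = 4 - (-8 + O)/(N + O) (B(O, N) = 4 - (O - 8)/(N + O) = 4 - (-8 + O)/(N + O))
(99*12)*B(-5, 2/(-3) + 5/3) = (99*12)*((8 + 3*(-5) + 4*(2/(-3) + 5/3))/((2/(-3) + 5/3) - 5)) = 1188*((8 - 15 + 4*(2*(-1/3) + 5*(1/3)))/((2*(-1/3) + 5*(1/3)) - 5)) = 1188*((8 - 15 + 4*(-2/3 + 5/3))/((-2/3 + 5/3) - 5)) = 1188*((8 - 15 + 4*1)/(1 - 5)) = 1188*((8 - 15 + 4)/(-4)) = 1188*(-1/4*(-3)) = 1188*(3/4) = 891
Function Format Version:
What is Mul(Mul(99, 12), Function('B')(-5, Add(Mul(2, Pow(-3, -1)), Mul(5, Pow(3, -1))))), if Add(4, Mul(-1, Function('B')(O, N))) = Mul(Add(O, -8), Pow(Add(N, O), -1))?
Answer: 891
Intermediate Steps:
Function('B')(O, N) = Add(4, Mul(-1, Pow(Add(N, O), -1), Add(-8, O))) (Function('B')(O, N) = Add(4, Mul(-1, Mul(Add(O, -8), Pow(Add(N, O), -1)))) = Add(4, Mul(-1, Mul(Add(-8, O), Pow(Add(N, O), -1)))) = Add(4, Mul(-1, Mul(Pow(Add(N, O), -1), Add(-8, O)))) = Add(4, Mul(-1, Pow(Add(N, O), -1), Add(-8, O))))
Mul(Mul(99, 12), Function('B')(-5, Add(Mul(2, Pow(-3, -1)), Mul(5, Pow(3, -1))))) = Mul(Mul(99, 12), Mul(Pow(Add(Add(Mul(2, Pow(-3, -1)), Mul(5, Pow(3, -1))), -5), -1), Add(8, Mul(3, -5), Mul(4, Add(Mul(2, Pow(-3, -1)), Mul(5, Pow(3, -1))))))) = Mul(1188, Mul(Pow(Add(Add(Mul(2, Rational(-1, 3)), Mul(5, Rational(1, 3))), -5), -1), Add(8, -15, Mul(4, Add(Mul(2, Rational(-1, 3)), Mul(5, Rational(1, 3))))))) = Mul(1188, Mul(Pow(Add(Add(Rational(-2, 3), Rational(5, 3)), -5), -1), Add(8, -15, Mul(4, Add(Rational(-2, 3), Rational(5, 3)))))) = Mul(1188, Mul(Pow(Add(1, -5), -1), Add(8, -15, Mul(4, 1)))) = Mul(1188, Mul(Pow(-4, -1), Add(8, -15, 4))) = Mul(1188, Mul(Rational(-1, 4), -3)) = Mul(1188, Rational(3, 4)) = 891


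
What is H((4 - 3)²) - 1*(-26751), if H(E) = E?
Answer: 26752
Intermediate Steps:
H((4 - 3)²) - 1*(-26751) = (4 - 3)² - 1*(-26751) = 1² + 26751 = 1 + 26751 = 26752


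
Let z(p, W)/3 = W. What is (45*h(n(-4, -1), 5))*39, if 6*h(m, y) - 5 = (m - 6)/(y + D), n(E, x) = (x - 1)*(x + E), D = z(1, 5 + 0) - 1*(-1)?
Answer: 21255/14 ≈ 1518.2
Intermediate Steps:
z(p, W) = 3*W
D = 16 (D = 3*(5 + 0) - 1*(-1) = 3*5 + 1 = 15 + 1 = 16)
n(E, x) = (-1 + x)*(E + x)
h(m, y) = ⅚ + (-6 + m)/(6*(16 + y)) (h(m, y) = ⅚ + ((m - 6)/(y + 16))/6 = ⅚ + ((-6 + m)/(16 + y))/6 = ⅚ + (-6 + m)/(6*(16 + y)))
(45*h(n(-4, -1), 5))*39 = (45*((74 + ((-1)² - 1*(-4) - 1*(-1) - 4*(-1)) + 5*5)/(6*(16 + 5))))*39 = (45*((⅙)*(74 + (1 + 4 + 1 + 4) + 25)/21))*39 = (45*((⅙)*(1/21)*(74 + 10 + 25)))*39 = (45*((⅙)*(1/21)*109))*39 = (45*(109/126))*39 = (545/14)*39 = 21255/14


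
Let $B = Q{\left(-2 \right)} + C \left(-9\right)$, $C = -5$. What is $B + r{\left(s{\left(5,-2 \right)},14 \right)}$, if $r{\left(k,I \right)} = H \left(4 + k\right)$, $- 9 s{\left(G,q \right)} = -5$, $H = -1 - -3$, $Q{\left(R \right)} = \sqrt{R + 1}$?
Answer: $\frac{487}{9} + i \approx 54.111 + 1.0 i$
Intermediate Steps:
$Q{\left(R \right)} = \sqrt{1 + R}$
$H = 2$ ($H = -1 + 3 = 2$)
$s{\left(G,q \right)} = \frac{5}{9}$ ($s{\left(G,q \right)} = \left(- \frac{1}{9}\right) \left(-5\right) = \frac{5}{9}$)
$r{\left(k,I \right)} = 8 + 2 k$ ($r{\left(k,I \right)} = 2 \left(4 + k\right) = 8 + 2 k$)
$B = 45 + i$ ($B = \sqrt{1 - 2} - -45 = \sqrt{-1} + 45 = i + 45 = 45 + i \approx 45.0 + 1.0 i$)
$B + r{\left(s{\left(5,-2 \right)},14 \right)} = \left(45 + i\right) + \left(8 + 2 \cdot \frac{5}{9}\right) = \left(45 + i\right) + \left(8 + \frac{10}{9}\right) = \left(45 + i\right) + \frac{82}{9} = \frac{487}{9} + i$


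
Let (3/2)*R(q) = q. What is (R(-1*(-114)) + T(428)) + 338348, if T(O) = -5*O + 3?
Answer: 336287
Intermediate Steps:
R(q) = 2*q/3
T(O) = 3 - 5*O
(R(-1*(-114)) + T(428)) + 338348 = (2*(-1*(-114))/3 + (3 - 5*428)) + 338348 = ((⅔)*114 + (3 - 2140)) + 338348 = (76 - 2137) + 338348 = -2061 + 338348 = 336287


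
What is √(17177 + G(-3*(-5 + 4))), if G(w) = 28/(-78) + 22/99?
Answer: √26126009/39 ≈ 131.06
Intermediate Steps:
G(w) = -16/117 (G(w) = 28*(-1/78) + 22*(1/99) = -14/39 + 2/9 = -16/117)
√(17177 + G(-3*(-5 + 4))) = √(17177 - 16/117) = √(2009693/117) = √26126009/39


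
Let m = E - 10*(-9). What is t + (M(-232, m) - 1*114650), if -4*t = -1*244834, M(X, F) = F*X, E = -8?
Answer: -144931/2 ≈ -72466.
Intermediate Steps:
m = 82 (m = -8 - 10*(-9) = -8 + 90 = 82)
t = 122417/2 (t = -(-1)*244834/4 = -¼*(-244834) = 122417/2 ≈ 61209.)
t + (M(-232, m) - 1*114650) = 122417/2 + (82*(-232) - 1*114650) = 122417/2 + (-19024 - 114650) = 122417/2 - 133674 = -144931/2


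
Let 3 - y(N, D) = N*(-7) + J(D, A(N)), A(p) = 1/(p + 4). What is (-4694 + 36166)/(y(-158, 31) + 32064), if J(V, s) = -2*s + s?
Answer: 4846688/4767993 ≈ 1.0165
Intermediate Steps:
A(p) = 1/(4 + p)
J(V, s) = -s
y(N, D) = 3 + 1/(4 + N) + 7*N (y(N, D) = 3 - (N*(-7) - 1/(4 + N)) = 3 - (-7*N - 1/(4 + N)) = 3 - (-1/(4 + N) - 7*N) = 3 + (1/(4 + N) + 7*N) = 3 + 1/(4 + N) + 7*N)
(-4694 + 36166)/(y(-158, 31) + 32064) = (-4694 + 36166)/((1 + (3 + 7*(-158))*(4 - 158))/(4 - 158) + 32064) = 31472/((1 + (3 - 1106)*(-154))/(-154) + 32064) = 31472/(-(1 - 1103*(-154))/154 + 32064) = 31472/(-(1 + 169862)/154 + 32064) = 31472/(-1/154*169863 + 32064) = 31472/(-169863/154 + 32064) = 31472/(4767993/154) = 31472*(154/4767993) = 4846688/4767993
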